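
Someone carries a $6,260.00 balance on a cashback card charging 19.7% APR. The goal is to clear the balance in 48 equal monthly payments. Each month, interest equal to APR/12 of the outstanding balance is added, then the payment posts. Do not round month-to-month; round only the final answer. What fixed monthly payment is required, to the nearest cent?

$189.49

Monthly rate r = 19.7%/12 = 1.64167% = 0.0164167.
Level-payment amortization: P = B₀·r / (1 − (1+r)^(−n)) = 6260.00·0.0164167 / (1 − 1.01642^(−48)).
Denominator 1 − (1+r)^(−48) = 0.542327659.
P = 102.768 / 0.542327659 ≈ 189.49.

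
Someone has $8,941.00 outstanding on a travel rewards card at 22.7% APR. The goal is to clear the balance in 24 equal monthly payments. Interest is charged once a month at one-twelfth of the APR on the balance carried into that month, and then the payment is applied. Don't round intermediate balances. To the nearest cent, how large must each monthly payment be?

$466.94

Monthly rate r = 22.7%/12 = 1.89167% = 0.0189167.
Level-payment amortization: P = B₀·r / (1 − (1+r)^(−n)) = 8941.00·0.0189167 / (1 − 1.01892^(−24)).
Denominator 1 − (1+r)^(−24) = 0.362218361.
P = 169.134 / 0.362218361 ≈ 466.94.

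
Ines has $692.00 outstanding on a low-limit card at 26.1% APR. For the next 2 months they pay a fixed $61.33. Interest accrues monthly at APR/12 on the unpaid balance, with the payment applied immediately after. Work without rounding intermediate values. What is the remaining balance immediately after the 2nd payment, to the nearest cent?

Monthly rate r = 26.1%/12 = 2.175% = 0.02175.
Each month: B ← B·(1+r) − $61.33.
Month 1: interest $15.05; balance after payment $645.72.
Month 2: interest $14.04; balance after payment $598.44.

$598.44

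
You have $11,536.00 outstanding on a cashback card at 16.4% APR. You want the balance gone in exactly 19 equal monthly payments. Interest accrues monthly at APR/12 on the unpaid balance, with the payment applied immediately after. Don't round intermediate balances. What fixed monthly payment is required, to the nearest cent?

Monthly rate r = 16.4%/12 = 1.36667% = 0.0136667.
Level-payment amortization: P = B₀·r / (1 − (1+r)^(−n)) = 11536.00·0.0136667 / (1 − 1.01367^(−19)).
Denominator 1 − (1+r)^(−19) = 0.227333903.
P = 157.659 / 0.227333903 ≈ 693.51.

$693.51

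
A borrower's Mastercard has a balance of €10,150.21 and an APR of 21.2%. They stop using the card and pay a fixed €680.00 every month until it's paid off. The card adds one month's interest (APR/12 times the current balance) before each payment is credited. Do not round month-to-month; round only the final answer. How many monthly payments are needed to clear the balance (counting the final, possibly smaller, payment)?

Monthly rate r = 21.2%/12 = 1.76667% = 0.0176667.
Recurrence: B ← B·(1+r) − €680.00.
Month 1: interest €179.32; balance after payment €9,649.53.
Month 2: interest €170.48; balance after payment €9,140.01.
Closed form: n = −ln(1 − rB₀/P)/ln(1+r) = −ln(0.73629)/ln(1.01767) ≈ 17.481, so the balance reaches zero during payment 18.

18 months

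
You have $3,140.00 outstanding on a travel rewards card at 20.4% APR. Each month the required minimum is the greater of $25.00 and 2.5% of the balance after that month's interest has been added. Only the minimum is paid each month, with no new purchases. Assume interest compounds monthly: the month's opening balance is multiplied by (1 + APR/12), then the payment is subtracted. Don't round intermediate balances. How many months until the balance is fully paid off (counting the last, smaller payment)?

203 months

Monthly rate r = 20.4%/12 = 1.7% = 0.017.
While 2.5% of the post-interest balance exceeds $25.00, each month B ← (B·(1+r))·(1 − 0.025), i.e. B shrinks by the factor (1+r)·0.975 = 0.99157.
This holds for months 1–138. Entering month 139 the balance is $976.92; 2.5% of the post-interest balance is now below $25.00, so the flat $25.00 minimum applies from here.
From month 139 a fixed $25.00 at rate r clears $976.92 in 65 more payments. Total: 138 + 65 = 203 months.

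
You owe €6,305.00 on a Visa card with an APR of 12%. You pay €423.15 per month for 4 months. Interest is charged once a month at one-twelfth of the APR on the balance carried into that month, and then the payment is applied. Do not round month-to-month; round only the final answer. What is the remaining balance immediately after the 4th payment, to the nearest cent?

€4,842.85

Monthly rate r = 12%/12 = 1% = 0.01.
Each month: B ← B·(1+r) − €423.15.
Month 1: interest €63.05; balance after payment €5,944.90.
Month 2: interest €59.45; balance after payment €5,581.20.
Month 3: interest €55.81; balance after payment €5,213.86.
Month 4: interest €52.14; balance after payment €4,842.85.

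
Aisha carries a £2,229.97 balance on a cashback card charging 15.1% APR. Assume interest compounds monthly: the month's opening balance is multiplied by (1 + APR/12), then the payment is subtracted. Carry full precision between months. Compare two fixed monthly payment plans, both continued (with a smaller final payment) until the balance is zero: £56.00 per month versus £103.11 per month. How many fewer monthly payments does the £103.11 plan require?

30 fewer payments

Monthly rate r = 15.1%/12 = 1.25833% = 0.0125833.
At £56.00/mo: n = ⌈−ln(1 − rB₀/P)/ln(1+r)⌉ = 56 payments (last £33.87); total interest = total paid − £2,229.97 = £883.90.
At £103.11/mo: 26 payments (last £41.61); total interest £389.39.
Payments saved = 56 − 26 = 30.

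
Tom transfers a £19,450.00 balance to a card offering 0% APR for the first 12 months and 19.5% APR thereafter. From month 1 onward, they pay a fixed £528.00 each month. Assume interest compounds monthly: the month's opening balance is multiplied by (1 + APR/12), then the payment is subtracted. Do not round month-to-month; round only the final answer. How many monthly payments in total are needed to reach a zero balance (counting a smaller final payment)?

Promo months 1–12 at r₀ = 0%/12 = 0; months 13+ at r₁ = 19.5%/12 = 0.01625.
After month 12 (no interest yet): B = £19,450.00 − 12·£528.00 = £13,114.00.
Then at r₁ with £528.00/mo: n₂ = −ln(1 − r₁·B/P)/ln(1+r₁) ≈ 32.06 → 33 more payments.

45 payments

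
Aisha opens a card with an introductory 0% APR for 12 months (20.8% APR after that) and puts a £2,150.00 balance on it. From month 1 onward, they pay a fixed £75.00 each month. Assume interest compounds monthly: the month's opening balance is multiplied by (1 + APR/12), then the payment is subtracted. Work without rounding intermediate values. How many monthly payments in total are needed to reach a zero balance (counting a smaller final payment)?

Promo months 1–12 at r₀ = 0%/12 = 0; months 13+ at r₁ = 20.8%/12 = 0.0173333.
After month 12 (no interest yet): B = £2,150.00 − 12·£75.00 = £1,250.00.
Then at r₁ with £75.00/mo: n₂ = −ln(1 − r₁·B/P)/ln(1+r₁) ≈ 19.84 → 20 more payments.

32 months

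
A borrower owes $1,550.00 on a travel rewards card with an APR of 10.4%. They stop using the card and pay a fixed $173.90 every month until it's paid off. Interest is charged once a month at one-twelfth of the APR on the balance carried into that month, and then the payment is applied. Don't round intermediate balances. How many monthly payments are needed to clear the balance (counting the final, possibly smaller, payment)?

10 months

Monthly rate r = 10.4%/12 = 0.866667% = 0.00866667.
Recurrence: B ← B·(1+r) − $173.90.
Month 1: interest $13.43; balance after payment $1,389.53.
Month 2: interest $12.04; balance after payment $1,227.68.
Closed form: n = −ln(1 − rB₀/P)/ln(1+r) = −ln(0.92275)/ln(1.00867) ≈ 9.316, so the balance reaches zero during payment 10.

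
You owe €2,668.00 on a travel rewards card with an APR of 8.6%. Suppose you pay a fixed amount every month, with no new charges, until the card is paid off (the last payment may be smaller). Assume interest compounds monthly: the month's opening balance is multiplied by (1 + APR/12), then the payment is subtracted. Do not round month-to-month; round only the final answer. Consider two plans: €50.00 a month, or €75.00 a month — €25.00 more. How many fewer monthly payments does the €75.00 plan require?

Monthly rate r = 8.6%/12 = 0.716667% = 0.00716667.
At €50.00/mo: n = ⌈−ln(1 − rB₀/P)/ln(1+r)⌉ = 68 payments (last €24.42); total interest = total paid − €2,668.00 = €706.42.
At €75.00/mo: 42 payments (last €15.88); total interest €422.88.
Payments saved = 68 − 42 = 26.

26 fewer payments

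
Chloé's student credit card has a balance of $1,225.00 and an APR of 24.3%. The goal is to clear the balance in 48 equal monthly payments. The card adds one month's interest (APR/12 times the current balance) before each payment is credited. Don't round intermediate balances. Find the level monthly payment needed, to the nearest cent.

$40.14

Monthly rate r = 24.3%/12 = 2.025% = 0.02025.
Level-payment amortization: P = B₀·r / (1 − (1+r)^(−n)) = 1225.00·0.02025 / (1 − 1.02025^(−48)).
Denominator 1 − (1+r)^(−48) = 0.617982697.
P = 24.8063 / 0.617982697 ≈ 40.14.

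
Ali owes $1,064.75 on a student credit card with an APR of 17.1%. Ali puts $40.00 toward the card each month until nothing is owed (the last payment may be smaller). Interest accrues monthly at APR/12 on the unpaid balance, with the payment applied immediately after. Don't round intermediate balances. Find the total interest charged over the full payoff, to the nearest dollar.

Monthly rate r = 17.1%/12 = 1.425% = 0.01425.
Payoff takes n = ⌈−ln(1 − rB₀/P)/ln(1+r)⌉ = ⌈33.707⌉ = 34 payments; the last is $28.34.
Total paid = 33·$40.00 + $28.34 = $1,348.34.
Total interest = total paid − principal = $1,348.34 − $1,064.75 = $283.59.

$284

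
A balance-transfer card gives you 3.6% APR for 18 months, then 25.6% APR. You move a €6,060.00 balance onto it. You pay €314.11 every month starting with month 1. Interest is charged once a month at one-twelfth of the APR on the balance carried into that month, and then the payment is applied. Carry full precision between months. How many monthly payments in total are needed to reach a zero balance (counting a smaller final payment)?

20 payments

Promo months 1–18 at r₀ = 3.6%/12 = 0.003; months 19+ at r₁ = 25.6%/12 = 0.0213333.
After month 18: iterate B ← B·(1+r₀) − €314.11 for 18 months → €595.23.
Then at r₁ with €314.11/mo: n₂ = −ln(1 − r₁·B/P)/ln(1+r₁) ≈ 1.95 → 2 more payments.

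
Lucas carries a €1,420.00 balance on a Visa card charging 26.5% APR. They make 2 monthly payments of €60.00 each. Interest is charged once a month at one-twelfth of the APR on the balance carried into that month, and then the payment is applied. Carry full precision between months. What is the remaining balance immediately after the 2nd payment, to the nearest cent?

€1,362.08

Monthly rate r = 26.5%/12 = 2.20833% = 0.0220833.
Each month: B ← B·(1+r) − €60.00.
Month 1: interest €31.36; balance after payment €1,391.36.
Month 2: interest €30.73; balance after payment €1,362.08.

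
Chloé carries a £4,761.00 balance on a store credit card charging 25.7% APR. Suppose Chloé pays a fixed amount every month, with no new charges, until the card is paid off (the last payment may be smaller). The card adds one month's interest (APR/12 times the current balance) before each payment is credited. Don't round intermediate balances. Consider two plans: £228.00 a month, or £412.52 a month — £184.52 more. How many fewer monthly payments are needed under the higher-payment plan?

14 fewer payments

Monthly rate r = 25.7%/12 = 2.14167% = 0.0214167.
At £228.00/mo: n = ⌈−ln(1 − rB₀/P)/ln(1+r)⌉ = 28 payments (last £222.13); total interest = total paid − £4,761.00 = £1,617.13.
At £412.52/mo: 14 payments (last £165.46); total interest £767.22.
Payments saved = 28 − 14 = 14.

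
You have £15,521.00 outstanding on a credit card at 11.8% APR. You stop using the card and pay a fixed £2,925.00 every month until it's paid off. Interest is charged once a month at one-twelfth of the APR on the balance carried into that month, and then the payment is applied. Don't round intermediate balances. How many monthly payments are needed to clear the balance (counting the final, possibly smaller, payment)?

6 payments

Monthly rate r = 11.8%/12 = 0.983333% = 0.00983333.
Recurrence: B ← B·(1+r) − £2,925.00.
Month 1: interest £152.62; balance after payment £12,748.62.
Month 2: interest £125.36; balance after payment £9,948.98.
Month 3: interest £97.83; balance after payment £7,121.82.
Month 4: interest £70.03; balance after payment £4,266.85.
Month 5: interest £41.96; balance after payment £1,383.80.
Month 6: interest £13.61; balance after payment £0.00.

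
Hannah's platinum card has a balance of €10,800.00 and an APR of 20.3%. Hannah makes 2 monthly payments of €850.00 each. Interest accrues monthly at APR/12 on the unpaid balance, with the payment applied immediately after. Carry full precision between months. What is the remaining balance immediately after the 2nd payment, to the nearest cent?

Monthly rate r = 20.3%/12 = 1.69167% = 0.0169167.
Each month: B ← B·(1+r) − €850.00.
Month 1: interest €182.70; balance after payment €10,132.70.
Month 2: interest €171.41; balance after payment €9,454.11.

€9,454.11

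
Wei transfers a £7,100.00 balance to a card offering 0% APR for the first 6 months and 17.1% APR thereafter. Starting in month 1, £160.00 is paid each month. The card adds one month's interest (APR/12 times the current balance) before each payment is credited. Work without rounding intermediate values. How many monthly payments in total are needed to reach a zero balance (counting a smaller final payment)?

Promo months 1–6 at r₀ = 0%/12 = 0; months 7+ at r₁ = 17.1%/12 = 0.01425.
After month 6 (no interest yet): B = £7,100.00 − 6·£160.00 = £6,140.00.
Then at r₁ with £160.00/mo: n₂ = −ln(1 − r₁·B/P)/ln(1+r₁) ≈ 55.94 → 56 more payments.

62 months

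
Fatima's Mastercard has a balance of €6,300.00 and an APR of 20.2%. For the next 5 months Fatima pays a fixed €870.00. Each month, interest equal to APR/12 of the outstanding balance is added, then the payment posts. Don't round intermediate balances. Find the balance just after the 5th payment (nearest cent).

€2,349.47

Monthly rate r = 20.2%/12 = 1.68333% = 0.0168333.
Each month: B ← B·(1+r) − €870.00.
Month 1: interest €106.05; balance after payment €5,536.05.
Month 2: interest €93.19; balance after payment €4,759.24.
Month 3: interest €80.11; balance after payment €3,969.35.
Month 4: interest €66.82; balance after payment €3,166.17.
Month 5: interest €53.30; balance after payment €2,349.47.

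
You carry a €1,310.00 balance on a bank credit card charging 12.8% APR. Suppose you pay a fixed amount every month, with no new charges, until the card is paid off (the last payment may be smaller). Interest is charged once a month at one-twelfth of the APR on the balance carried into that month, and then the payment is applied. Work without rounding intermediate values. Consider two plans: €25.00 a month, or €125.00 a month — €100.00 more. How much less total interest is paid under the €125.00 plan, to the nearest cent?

€532.06

Monthly rate r = 12.8%/12 = 1.06667% = 0.0106667.
At €25.00/mo: n = ⌈−ln(1 − rB₀/P)/ln(1+r)⌉ = 78 payments (last €3.73); total interest = total paid − €1,310.00 = €618.73.
At €125.00/mo: 12 payments (last €21.67); total interest €86.67.
Interest saved = €618.73 − €86.67 = €532.06.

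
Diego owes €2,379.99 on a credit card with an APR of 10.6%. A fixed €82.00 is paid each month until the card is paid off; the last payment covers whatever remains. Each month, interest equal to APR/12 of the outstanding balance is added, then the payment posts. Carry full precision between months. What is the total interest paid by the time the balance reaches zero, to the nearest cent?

Monthly rate r = 10.6%/12 = 0.883333% = 0.00883333.
Payoff takes n = ⌈−ln(1 − rB₀/P)/ln(1+r)⌉ = ⌈33.683⌉ = 34 payments; the last is €56.08.
Total paid = 33·€82.00 + €56.08 = €2,762.08.
Total interest = total paid − principal = €2,762.08 − €2,379.99 = €382.09.

€382.09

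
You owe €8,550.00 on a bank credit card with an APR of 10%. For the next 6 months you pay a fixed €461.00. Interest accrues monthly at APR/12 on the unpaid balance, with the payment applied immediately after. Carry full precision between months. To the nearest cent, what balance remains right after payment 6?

Monthly rate r = 10%/12 = 0.833333% = 0.00833333.
Each month: B ← B·(1+r) − €461.00.
Month 1: interest €71.25; balance after payment €8,160.25.
Month 2: interest €68.00; balance after payment €7,767.25.
Month 3: interest €64.73; balance after payment €7,370.98.
Month 4: interest €61.42; balance after payment €6,971.40.
Month 5: interest €58.10; balance after payment €6,568.50.
Month 6: interest €54.74; balance after payment €6,162.24.

€6,162.24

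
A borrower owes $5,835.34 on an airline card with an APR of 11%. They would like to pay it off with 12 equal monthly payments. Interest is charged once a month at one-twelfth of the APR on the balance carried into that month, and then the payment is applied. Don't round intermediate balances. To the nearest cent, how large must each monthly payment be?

$515.74

Monthly rate r = 11%/12 = 0.916667% = 0.00916667.
Level-payment amortization: P = B₀·r / (1 − (1+r)^(−n)) = 5835.34·0.00916667 / (1 − 1.00917^(−12)).
Denominator 1 − (1+r)^(−12) = 0.103716844.
P = 53.4906 / 0.103716844 ≈ 515.74.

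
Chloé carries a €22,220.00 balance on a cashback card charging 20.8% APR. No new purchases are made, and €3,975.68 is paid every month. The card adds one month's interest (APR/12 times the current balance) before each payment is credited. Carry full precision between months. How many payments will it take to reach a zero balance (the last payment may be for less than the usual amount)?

Monthly rate r = 20.8%/12 = 1.73333% = 0.0173333.
Recurrence: B ← B·(1+r) − €3,975.68.
Month 1: interest €385.15; balance after payment €18,629.47.
Month 2: interest €322.91; balance after payment €14,976.70.
Month 3: interest €259.60; balance after payment €11,260.61.
Month 4: interest €195.18; balance after payment €7,480.12.
Month 5: interest €129.66; balance after payment €3,634.09.
Month 6: interest €62.99; balance after payment €0.00.

6 payments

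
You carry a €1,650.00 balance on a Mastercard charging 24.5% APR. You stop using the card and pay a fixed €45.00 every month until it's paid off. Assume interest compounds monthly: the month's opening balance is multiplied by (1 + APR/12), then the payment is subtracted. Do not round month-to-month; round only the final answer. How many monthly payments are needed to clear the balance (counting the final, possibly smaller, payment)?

Monthly rate r = 24.5%/12 = 2.04167% = 0.0204167.
Recurrence: B ← B·(1+r) − €45.00.
Month 1: interest €33.69; balance after payment €1,638.69.
Month 2: interest €33.46; balance after payment €1,627.14.
Closed form: n = −ln(1 − rB₀/P)/ln(1+r) = −ln(0.25139)/ln(1.02042) ≈ 68.317, so the balance reaches zero during payment 69.

69 months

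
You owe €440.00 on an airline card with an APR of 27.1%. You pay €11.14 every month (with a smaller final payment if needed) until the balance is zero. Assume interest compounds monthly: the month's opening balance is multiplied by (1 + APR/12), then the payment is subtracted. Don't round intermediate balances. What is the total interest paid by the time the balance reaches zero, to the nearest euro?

Monthly rate r = 27.1%/12 = 2.25833% = 0.0225833.
Payoff takes n = ⌈−ln(1 − rB₀/P)/ln(1+r)⌉ = ⌈99.652⌉ = 100 payments; the last is €7.30.
Total paid = 99·€11.14 + €7.30 = €1,110.16.
Total interest = total paid − principal = €1,110.16 − €440.00 = €670.16.

€670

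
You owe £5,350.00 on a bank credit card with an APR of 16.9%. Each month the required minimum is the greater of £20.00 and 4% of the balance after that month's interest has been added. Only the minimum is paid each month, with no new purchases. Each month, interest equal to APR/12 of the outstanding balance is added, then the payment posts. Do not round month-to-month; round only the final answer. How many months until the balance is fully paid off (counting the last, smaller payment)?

Monthly rate r = 16.9%/12 = 1.40833% = 0.0140833.
While 4% of the post-interest balance exceeds £20.00, each month B ← (B·(1+r))·(1 − 0.04), i.e. B shrinks by the factor (1+r)·0.96 = 0.97352.
This holds for months 1–89. Entering month 90 the balance is £490.96; 4% of the post-interest balance is now below £20.00, so the flat £20.00 minimum applies from here.
From month 90 a fixed £20.00 at rate r clears £490.96 in 31 more payments. Total: 89 + 31 = 120 months.

120 months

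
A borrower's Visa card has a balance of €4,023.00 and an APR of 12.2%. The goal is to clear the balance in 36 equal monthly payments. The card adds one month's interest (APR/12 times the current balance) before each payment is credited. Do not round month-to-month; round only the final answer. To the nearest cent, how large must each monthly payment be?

Monthly rate r = 12.2%/12 = 1.01667% = 0.0101667.
Level-payment amortization: P = B₀·r / (1 − (1+r)^(−n)) = 4023.00·0.0101667 / (1 − 1.01017^(−36)).
Denominator 1 − (1+r)^(−36) = 0.305214431.
P = 40.9005 / 0.305214431 ≈ 134.01.

€134.01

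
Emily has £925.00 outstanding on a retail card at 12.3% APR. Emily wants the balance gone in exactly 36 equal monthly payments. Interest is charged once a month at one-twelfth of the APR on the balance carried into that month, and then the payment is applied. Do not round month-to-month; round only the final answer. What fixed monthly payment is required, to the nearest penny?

Monthly rate r = 12.3%/12 = 1.025% = 0.01025.
Level-payment amortization: P = B₀·r / (1 − (1+r)^(−n)) = 925.00·0.01025 / (1 − 1.01025^(−36)).
Denominator 1 − (1+r)^(−36) = 0.307274664.
P = 9.48125 / 0.307274664 ≈ 30.86.

£30.86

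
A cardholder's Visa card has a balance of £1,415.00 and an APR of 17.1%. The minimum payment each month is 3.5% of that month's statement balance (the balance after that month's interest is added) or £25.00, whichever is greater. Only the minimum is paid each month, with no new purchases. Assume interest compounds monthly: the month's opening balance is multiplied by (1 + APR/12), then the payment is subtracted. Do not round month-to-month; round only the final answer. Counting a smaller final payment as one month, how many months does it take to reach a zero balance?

69 months

Monthly rate r = 17.1%/12 = 1.425% = 0.01425.
While 3.5% of the post-interest balance exceeds £25.00, each month B ← (B·(1+r))·(1 − 0.035), i.e. B shrinks by the factor (1+r)·0.965 = 0.97875.
This holds for months 1–33. Entering month 34 the balance is £696.54; 3.5% of the post-interest balance is now below £25.00, so the flat £25.00 minimum applies from here.
From month 34 a fixed £25.00 at rate r clears £696.54 in 36 more payments. Total: 33 + 36 = 69 months.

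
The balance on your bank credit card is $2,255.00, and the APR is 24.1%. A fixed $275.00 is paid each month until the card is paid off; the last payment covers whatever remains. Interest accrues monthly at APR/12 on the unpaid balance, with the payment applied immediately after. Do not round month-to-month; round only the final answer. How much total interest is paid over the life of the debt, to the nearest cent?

Monthly rate r = 24.1%/12 = 2.00833% = 0.0200833.
Payoff takes n = ⌈−ln(1 − rB₀/P)/ln(1+r)⌉ = ⌈9.050⌉ = 10 payments; the last is $13.76.
Total paid = 9·$275.00 + $13.76 = $2,488.76.
Total interest = total paid − principal = $2,488.76 − $2,255.00 = $233.76.

$233.76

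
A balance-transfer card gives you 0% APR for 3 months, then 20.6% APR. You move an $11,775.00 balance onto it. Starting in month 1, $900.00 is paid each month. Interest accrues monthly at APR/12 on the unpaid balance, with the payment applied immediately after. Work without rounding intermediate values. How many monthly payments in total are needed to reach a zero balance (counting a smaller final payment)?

15 payments

Promo months 1–3 at r₀ = 0%/12 = 0; months 4+ at r₁ = 20.6%/12 = 0.0171667.
After month 3 (no interest yet): B = $11,775.00 − 3·$900.00 = $9,075.00.
Then at r₁ with $900.00/mo: n₂ = −ln(1 − r₁·B/P)/ln(1+r₁) ≈ 11.17 → 12 more payments.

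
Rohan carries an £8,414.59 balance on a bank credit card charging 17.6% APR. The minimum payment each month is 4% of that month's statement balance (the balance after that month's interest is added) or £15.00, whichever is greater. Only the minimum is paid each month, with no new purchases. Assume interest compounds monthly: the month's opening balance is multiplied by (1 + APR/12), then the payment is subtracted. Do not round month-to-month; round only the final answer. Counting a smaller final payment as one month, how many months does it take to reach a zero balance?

150 months

Monthly rate r = 17.6%/12 = 1.46667% = 0.0146667.
While 4% of the post-interest balance exceeds £15.00, each month B ← (B·(1+r))·(1 − 0.04), i.e. B shrinks by the factor (1+r)·0.96 = 0.97408.
This holds for months 1–120. Entering month 121 the balance is £360.07; 4% of the post-interest balance is now below £15.00, so the flat £15.00 minimum applies from here.
From month 121 a fixed £15.00 at rate r clears £360.07 in 30 more payments. Total: 120 + 30 = 150 months.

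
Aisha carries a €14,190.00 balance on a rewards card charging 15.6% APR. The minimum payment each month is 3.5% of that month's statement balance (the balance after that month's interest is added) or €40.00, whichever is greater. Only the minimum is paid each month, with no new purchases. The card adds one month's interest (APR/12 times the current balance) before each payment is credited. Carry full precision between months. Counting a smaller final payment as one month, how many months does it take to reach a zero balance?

Monthly rate r = 15.6%/12 = 1.3% = 0.013.
While 3.5% of the post-interest balance exceeds €40.00, each month B ← (B·(1+r))·(1 − 0.035), i.e. B shrinks by the factor (1+r)·0.965 = 0.97754.
This holds for months 1–112. Entering month 113 the balance is €1,115.06; 3.5% of the post-interest balance is now below €40.00, so the flat €40.00 minimum applies from here.
From month 113 a fixed €40.00 at rate r clears €1,115.06 in 35 more payments. Total: 112 + 35 = 147 months.

147 months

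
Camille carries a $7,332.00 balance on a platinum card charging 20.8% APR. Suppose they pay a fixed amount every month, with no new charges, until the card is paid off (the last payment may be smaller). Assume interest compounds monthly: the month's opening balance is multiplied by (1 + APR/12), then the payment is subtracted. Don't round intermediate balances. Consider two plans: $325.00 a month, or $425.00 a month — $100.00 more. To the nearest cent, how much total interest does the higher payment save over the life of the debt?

$593.20

Monthly rate r = 20.8%/12 = 1.73333% = 0.0173333.
At $325.00/mo: n = ⌈−ln(1 − rB₀/P)/ln(1+r)⌉ = 29 payments (last $280.75); total interest = total paid − $7,332.00 = $2,048.75.
At $425.00/mo: 21 payments (last $287.55); total interest $1,455.55.
Interest saved = $2,048.75 − $1,455.55 = $593.20.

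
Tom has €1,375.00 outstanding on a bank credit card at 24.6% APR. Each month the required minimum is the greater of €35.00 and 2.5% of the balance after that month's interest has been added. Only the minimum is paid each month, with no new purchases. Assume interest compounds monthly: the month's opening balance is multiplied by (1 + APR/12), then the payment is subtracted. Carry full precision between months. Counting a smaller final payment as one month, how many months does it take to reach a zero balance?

Monthly rate r = 24.6%/12 = 2.05% = 0.0205.
While 2.5% of the post-interest balance exceeds €35.00, each month B ← (B·(1+r))·(1 − 0.025), i.e. B shrinks by the factor (1+r)·0.975 = 0.99499.
This holds for months 1–1. Entering month 2 the balance is €1,368.11; 2.5% of the post-interest balance is now below €35.00, so the flat €35.00 minimum applies from here.
From month 2 a fixed €35.00 at rate r clears €1,368.11 in 80 more payments. Total: 1 + 80 = 81 months.

81 months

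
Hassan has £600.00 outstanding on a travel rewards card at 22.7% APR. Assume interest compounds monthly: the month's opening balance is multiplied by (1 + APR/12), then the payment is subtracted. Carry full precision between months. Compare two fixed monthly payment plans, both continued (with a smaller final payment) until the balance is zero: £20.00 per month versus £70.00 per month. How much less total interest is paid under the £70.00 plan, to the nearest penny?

Monthly rate r = 22.7%/12 = 1.89167% = 0.0189167.
At £20.00/mo: n = ⌈−ln(1 − rB₀/P)/ln(1+r)⌉ = 45 payments (last £14.57); total interest = total paid − £600.00 = £294.57.
At £70.00/mo: 10 payments (last £30.97); total interest £60.97.
Interest saved = £294.57 − £60.97 = £233.60.

£233.60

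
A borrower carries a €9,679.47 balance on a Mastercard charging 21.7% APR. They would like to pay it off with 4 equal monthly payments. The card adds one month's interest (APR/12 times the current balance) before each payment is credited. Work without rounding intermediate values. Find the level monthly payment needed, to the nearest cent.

€2,530.25

Monthly rate r = 21.7%/12 = 1.80833% = 0.0180833.
Level-payment amortization: P = B₀·r / (1 − (1+r)^(−n)) = 9679.47·0.0180833 / (1 − 1.01808^(−4)).
Denominator 1 − (1+r)^(−4) = 0.0691778942.
P = 175.037 / 0.0691778942 ≈ 2530.25.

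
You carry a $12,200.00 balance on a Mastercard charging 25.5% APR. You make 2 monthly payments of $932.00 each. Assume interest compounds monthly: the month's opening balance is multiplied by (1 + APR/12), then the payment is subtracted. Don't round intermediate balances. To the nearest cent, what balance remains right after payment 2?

Monthly rate r = 25.5%/12 = 2.125% = 0.02125.
Each month: B ← B·(1+r) − $932.00.
Month 1: interest $259.25; balance after payment $11,527.25.
Month 2: interest $244.95; balance after payment $10,840.20.

$10,840.20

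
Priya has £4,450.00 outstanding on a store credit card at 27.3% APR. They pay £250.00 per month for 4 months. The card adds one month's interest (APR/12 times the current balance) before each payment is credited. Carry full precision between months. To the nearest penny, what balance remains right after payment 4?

£3,834.33

Monthly rate r = 27.3%/12 = 2.275% = 0.02275.
Each month: B ← B·(1+r) − £250.00.
Month 1: interest £101.24; balance after payment £4,301.24.
Month 2: interest £97.85; balance after payment £4,149.09.
Month 3: interest £94.39; balance after payment £3,993.48.
Month 4: interest £90.85; balance after payment £3,834.33.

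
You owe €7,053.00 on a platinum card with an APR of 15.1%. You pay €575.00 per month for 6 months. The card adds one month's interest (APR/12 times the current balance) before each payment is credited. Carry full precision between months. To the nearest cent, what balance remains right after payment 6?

€4,042.17

Monthly rate r = 15.1%/12 = 1.25833% = 0.0125833.
Each month: B ← B·(1+r) − €575.00.
Month 1: interest €88.75; balance after payment €6,566.75.
Month 2: interest €82.63; balance after payment €6,074.38.
Month 3: interest €76.44; balance after payment €5,575.82.
Month 4: interest €70.16; balance after payment €5,070.98.
Month 5: interest €63.81; balance after payment €4,559.79.
Month 6: interest €57.38; balance after payment €4,042.17.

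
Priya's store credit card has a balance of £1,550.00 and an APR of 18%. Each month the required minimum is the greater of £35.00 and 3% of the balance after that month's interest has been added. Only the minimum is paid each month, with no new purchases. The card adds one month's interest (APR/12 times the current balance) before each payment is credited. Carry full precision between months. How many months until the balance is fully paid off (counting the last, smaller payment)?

Monthly rate r = 18%/12 = 1.5% = 0.015.
While 3% of the post-interest balance exceeds £35.00, each month B ← (B·(1+r))·(1 − 0.03), i.e. B shrinks by the factor (1+r)·0.97 = 0.98455.
This holds for months 1–20. Entering month 21 the balance is £1,135.24; 3% of the post-interest balance is now below £35.00, so the flat £35.00 minimum applies from here.
From month 21 a fixed £35.00 at rate r clears £1,135.24 in 45 more payments. Total: 20 + 45 = 65 months.

65 months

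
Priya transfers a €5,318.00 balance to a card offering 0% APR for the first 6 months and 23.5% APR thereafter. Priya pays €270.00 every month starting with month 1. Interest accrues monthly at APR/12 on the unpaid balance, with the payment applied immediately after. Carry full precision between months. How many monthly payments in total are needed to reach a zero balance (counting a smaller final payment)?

23 months

Promo months 1–6 at r₀ = 0%/12 = 0; months 7+ at r₁ = 23.5%/12 = 0.0195833.
After month 6 (no interest yet): B = €5,318.00 − 6·€270.00 = €3,698.00.
Then at r₁ with €270.00/mo: n₂ = −ln(1 − r₁·B/P)/ln(1+r₁) ≈ 16.10 → 17 more payments.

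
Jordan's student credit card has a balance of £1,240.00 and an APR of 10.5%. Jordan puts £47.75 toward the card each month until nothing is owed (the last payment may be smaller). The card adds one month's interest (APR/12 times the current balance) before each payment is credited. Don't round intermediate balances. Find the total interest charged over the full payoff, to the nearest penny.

£172.87

Monthly rate r = 10.5%/12 = 0.875% = 0.00875.
Payoff takes n = ⌈−ln(1 − rB₀/P)/ln(1+r)⌉ = ⌈29.588⌉ = 30 payments; the last is £28.12.
Total paid = 29·£47.75 + £28.12 = £1,412.87.
Total interest = total paid − principal = £1,412.87 − £1,240.00 = £172.87.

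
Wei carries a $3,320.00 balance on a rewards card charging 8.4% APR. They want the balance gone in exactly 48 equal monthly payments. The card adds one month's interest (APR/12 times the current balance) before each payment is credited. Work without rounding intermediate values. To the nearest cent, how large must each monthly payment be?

Monthly rate r = 8.4%/12 = 0.7% = 0.007.
Level-payment amortization: P = B₀·r / (1 − (1+r)^(−n)) = 3320.00·0.007 / (1 − 1.007^(−48)).
Denominator 1 − (1+r)^(−48) = 0.284539909.
P = 23.24 / 0.284539909 ≈ 81.68.

$81.68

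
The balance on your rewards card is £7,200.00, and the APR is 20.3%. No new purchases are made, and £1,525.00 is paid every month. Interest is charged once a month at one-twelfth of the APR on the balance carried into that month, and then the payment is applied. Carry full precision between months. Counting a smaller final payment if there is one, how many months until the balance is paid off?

Monthly rate r = 20.3%/12 = 1.69167% = 0.0169167.
Recurrence: B ← B·(1+r) − £1,525.00.
Month 1: interest £121.80; balance after payment £5,796.80.
Month 2: interest £98.06; balance after payment £4,369.86.
Month 3: interest £73.92; balance after payment £2,918.79.
Month 4: interest £49.38; balance after payment £1,443.16.
Month 5: interest £24.41; balance after payment £0.00.

5 payments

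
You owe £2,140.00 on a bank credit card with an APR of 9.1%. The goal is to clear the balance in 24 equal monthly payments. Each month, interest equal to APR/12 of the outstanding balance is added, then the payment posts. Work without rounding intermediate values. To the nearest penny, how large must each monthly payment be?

£97.86

Monthly rate r = 9.1%/12 = 0.758333% = 0.00758333.
Level-payment amortization: P = B₀·r / (1 − (1+r)^(−n)) = 2140.00·0.00758333 / (1 − 1.00758^(−24)).
Denominator 1 − (1+r)^(−24) = 0.1658261.
P = 16.2283 / 0.1658261 ≈ 97.86.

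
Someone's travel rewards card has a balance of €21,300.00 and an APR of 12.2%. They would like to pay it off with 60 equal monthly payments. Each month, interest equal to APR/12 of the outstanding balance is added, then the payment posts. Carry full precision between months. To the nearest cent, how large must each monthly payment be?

Monthly rate r = 12.2%/12 = 1.01667% = 0.0101667.
Level-payment amortization: P = B₀·r / (1 − (1+r)^(−n)) = 21300.00·0.0101667 / (1 − 1.01017^(−60)).
Denominator 1 − (1+r)^(−60) = 0.454973044.
P = 216.55 / 0.454973044 ≈ 475.96.

€475.96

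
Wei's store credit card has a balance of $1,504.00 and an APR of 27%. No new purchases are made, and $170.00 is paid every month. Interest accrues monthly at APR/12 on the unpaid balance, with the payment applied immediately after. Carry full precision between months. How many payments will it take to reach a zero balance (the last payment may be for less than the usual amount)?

Monthly rate r = 27%/12 = 2.25% = 0.0225.
Recurrence: B ← B·(1+r) − $170.00.
Month 1: interest $33.84; balance after payment $1,367.84.
Month 2: interest $30.78; balance after payment $1,228.62.
Closed form: n = −ln(1 − rB₀/P)/ln(1+r) = −ln(0.80094)/ln(1.0225) ≈ 9.976, so the balance reaches zero during payment 10.

10 payments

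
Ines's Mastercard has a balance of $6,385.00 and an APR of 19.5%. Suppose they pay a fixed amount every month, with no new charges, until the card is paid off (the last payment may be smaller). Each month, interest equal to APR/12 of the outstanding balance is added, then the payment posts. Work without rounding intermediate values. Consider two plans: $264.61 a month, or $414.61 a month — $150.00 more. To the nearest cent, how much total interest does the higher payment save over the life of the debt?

Monthly rate r = 19.5%/12 = 1.625% = 0.01625.
At $264.61/mo: n = ⌈−ln(1 − rB₀/P)/ln(1+r)⌉ = 31 payments (last $233.00); total interest = total paid − $6,385.00 = $1,786.30.
At $414.61/mo: 18 payments (last $360.13); total interest $1,023.50.
Interest saved = $1,786.30 − $1,023.50 = $762.80.

$762.80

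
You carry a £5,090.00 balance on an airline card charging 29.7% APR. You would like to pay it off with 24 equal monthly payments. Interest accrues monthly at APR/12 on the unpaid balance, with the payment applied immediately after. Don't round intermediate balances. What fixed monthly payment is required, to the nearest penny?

Monthly rate r = 29.7%/12 = 2.475% = 0.02475.
Level-payment amortization: P = B₀·r / (1 − (1+r)^(−n)) = 5090.00·0.02475 / (1 − 1.02475^(−24)).
Denominator 1 − (1+r)^(−24) = 0.443878414.
P = 125.977 / 0.443878414 ≈ 283.81.

£283.81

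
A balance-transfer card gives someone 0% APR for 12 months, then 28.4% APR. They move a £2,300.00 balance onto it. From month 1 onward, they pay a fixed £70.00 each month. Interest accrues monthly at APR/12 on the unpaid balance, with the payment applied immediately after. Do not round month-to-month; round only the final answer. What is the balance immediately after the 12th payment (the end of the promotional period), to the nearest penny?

Promo months 1–12 at r₀ = 0%/12 = 0; months 13+ at r₁ = 28.4%/12 = 0.0236667.
After month 12 (no interest yet): B = £2,300.00 − 12·£70.00 = £1,460.00.

£1,460.00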